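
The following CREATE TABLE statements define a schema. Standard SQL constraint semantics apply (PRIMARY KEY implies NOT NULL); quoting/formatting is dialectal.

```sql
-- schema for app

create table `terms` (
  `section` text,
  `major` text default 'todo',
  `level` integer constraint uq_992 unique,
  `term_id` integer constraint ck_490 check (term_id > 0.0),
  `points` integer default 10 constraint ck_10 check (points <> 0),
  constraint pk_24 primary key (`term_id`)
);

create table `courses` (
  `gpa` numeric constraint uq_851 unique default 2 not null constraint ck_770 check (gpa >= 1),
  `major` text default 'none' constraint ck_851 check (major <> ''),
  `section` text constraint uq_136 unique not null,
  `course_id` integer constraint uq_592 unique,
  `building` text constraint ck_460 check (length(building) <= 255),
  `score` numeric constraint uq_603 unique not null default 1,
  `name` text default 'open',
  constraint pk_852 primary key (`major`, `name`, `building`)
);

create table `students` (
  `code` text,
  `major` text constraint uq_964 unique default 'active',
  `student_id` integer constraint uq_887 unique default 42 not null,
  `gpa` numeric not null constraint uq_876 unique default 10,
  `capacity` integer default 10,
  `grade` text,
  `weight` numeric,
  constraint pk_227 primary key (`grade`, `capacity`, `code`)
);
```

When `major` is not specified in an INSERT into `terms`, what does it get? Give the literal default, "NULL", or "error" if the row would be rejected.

major has an explicit DEFAULT 'todo'.
When the column is omitted from an INSERT, that default is used.

'todo'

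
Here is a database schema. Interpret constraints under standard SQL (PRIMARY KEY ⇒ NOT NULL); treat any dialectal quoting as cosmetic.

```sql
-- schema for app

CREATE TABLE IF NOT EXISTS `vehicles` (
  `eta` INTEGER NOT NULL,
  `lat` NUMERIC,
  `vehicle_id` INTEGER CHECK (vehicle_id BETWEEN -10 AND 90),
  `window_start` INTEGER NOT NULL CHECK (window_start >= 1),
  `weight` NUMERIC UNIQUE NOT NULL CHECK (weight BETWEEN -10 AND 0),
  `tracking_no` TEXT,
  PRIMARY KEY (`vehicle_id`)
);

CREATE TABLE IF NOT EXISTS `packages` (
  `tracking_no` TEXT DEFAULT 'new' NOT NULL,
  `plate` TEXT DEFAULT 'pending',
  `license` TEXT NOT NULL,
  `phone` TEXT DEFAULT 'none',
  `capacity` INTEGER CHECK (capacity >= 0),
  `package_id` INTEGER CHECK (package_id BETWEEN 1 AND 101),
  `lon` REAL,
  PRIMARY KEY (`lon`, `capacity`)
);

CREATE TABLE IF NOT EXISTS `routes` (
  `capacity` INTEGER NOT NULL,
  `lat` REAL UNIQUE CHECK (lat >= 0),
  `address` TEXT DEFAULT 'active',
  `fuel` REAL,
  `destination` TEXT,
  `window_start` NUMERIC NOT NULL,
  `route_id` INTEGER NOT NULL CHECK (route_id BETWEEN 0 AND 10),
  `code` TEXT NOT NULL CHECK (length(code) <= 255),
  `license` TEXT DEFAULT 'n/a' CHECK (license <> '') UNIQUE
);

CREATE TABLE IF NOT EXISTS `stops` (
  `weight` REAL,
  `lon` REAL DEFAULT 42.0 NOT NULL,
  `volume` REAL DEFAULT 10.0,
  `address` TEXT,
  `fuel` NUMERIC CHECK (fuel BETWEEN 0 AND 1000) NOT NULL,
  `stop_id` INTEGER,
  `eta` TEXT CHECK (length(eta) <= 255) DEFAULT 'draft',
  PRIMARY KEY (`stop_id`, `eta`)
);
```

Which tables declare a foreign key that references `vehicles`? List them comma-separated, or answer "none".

No REFERENCES clause anywhere in the schema names vehicles.

none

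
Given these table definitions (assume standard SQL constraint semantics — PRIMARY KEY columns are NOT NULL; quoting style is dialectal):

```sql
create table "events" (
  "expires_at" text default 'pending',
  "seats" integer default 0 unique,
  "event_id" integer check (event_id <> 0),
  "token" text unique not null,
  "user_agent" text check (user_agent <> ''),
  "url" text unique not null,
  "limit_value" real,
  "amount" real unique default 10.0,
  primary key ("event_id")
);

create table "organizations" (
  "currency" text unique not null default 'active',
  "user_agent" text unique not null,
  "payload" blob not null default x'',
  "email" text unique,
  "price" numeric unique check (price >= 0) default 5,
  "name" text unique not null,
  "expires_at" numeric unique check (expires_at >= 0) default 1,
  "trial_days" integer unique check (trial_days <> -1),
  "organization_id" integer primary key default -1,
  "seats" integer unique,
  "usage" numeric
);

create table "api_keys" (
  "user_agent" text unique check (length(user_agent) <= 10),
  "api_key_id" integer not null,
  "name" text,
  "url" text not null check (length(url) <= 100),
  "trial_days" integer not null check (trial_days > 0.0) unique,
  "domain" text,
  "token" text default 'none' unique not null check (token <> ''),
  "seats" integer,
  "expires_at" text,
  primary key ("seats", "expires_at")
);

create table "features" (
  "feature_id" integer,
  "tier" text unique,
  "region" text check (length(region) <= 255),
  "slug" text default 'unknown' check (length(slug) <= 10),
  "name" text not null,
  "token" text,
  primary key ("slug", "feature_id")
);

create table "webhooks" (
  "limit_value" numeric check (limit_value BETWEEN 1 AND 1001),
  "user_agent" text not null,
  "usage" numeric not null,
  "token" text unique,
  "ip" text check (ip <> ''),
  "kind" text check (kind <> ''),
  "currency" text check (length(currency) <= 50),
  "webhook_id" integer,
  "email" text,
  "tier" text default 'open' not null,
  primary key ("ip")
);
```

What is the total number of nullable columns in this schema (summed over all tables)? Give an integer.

23

events: 5 nullable (expires_at, seats, user_agent, limit_value, amount — PK (event_id) and explicit NOT NULL columns excluded).
organizations: 6 nullable (email, price, expires_at, trial_days, seats, usage — PK (organization_id) and explicit NOT NULL columns excluded).
api_keys: 3 nullable (user_agent, name, domain — PK (seats, expires_at) and explicit NOT NULL columns excluded).
features: 3 nullable (tier, region, token — PK (slug, feature_id) and explicit NOT NULL columns excluded).
webhooks: 6 nullable (limit_value, token, kind, currency, webhook_id, email — PK (ip) and explicit NOT NULL columns excluded).
Total: 5 + 6 + 3 + 3 + 6 = 23.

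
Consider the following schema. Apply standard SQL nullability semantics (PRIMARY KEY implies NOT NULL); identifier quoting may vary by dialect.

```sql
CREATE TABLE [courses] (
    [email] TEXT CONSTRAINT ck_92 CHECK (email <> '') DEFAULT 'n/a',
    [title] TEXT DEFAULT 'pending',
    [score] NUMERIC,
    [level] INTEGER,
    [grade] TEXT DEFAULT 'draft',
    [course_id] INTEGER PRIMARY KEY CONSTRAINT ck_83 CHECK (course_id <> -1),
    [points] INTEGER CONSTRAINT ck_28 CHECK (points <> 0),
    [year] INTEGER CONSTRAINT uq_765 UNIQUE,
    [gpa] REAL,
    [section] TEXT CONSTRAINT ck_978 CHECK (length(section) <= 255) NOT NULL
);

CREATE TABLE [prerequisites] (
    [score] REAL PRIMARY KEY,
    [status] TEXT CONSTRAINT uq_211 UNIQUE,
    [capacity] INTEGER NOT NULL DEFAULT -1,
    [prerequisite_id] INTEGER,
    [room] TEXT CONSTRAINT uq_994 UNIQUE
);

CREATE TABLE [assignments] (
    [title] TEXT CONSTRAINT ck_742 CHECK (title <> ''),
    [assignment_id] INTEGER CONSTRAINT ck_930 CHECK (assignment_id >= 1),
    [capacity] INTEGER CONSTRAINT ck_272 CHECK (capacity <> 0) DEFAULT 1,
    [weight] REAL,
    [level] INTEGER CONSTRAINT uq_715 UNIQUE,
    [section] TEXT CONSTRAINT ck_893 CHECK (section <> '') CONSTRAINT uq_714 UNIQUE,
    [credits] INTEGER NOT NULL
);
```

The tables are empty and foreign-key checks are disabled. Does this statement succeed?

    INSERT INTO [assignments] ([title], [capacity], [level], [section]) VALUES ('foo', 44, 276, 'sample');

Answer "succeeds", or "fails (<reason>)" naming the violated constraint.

fails (NOT NULL on credits)

credits is omitted from the column list and has no DEFAULT, so it would receive NULL.
But credits is declared NOT NULL.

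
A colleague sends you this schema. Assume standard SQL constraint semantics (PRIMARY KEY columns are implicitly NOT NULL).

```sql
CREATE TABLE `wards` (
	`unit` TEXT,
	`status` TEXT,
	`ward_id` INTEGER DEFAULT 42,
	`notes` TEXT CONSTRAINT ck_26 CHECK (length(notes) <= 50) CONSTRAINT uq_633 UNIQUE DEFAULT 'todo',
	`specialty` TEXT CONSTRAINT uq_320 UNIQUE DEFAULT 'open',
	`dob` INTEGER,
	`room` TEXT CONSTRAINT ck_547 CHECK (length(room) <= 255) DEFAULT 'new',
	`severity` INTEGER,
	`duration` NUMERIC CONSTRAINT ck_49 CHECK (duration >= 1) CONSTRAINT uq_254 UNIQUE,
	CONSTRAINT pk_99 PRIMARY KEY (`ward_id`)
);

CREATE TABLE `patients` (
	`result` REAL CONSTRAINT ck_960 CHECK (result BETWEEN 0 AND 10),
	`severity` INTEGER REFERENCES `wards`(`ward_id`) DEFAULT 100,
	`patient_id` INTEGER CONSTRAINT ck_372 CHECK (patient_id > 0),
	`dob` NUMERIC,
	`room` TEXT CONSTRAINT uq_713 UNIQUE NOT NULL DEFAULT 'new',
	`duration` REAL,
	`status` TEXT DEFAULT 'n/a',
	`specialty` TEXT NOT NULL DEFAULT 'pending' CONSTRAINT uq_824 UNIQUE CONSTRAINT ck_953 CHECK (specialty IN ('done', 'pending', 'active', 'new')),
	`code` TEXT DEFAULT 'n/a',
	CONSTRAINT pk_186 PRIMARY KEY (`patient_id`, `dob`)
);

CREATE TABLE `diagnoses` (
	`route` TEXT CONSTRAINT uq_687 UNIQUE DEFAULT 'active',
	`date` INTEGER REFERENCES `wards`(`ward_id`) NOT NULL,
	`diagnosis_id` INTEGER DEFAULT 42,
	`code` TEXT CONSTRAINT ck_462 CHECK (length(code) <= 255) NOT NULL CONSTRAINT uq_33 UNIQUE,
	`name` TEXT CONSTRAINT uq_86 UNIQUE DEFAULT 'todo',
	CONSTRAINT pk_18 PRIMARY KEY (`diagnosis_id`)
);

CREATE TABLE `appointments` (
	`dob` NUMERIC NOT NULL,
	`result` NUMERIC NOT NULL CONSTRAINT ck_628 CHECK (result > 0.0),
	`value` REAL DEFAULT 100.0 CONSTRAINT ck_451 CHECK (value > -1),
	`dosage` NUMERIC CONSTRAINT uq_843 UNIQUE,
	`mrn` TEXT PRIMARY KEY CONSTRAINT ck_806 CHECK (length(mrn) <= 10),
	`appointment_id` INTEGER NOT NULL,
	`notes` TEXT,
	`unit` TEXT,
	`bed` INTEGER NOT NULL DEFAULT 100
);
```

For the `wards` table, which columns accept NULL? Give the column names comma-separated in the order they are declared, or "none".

unit, status, notes, specialty, dob, room, severity, duration

- unit: no NOT NULL constraint applies → nullable.
- status: no NOT NULL constraint applies → nullable.
- ward_id: part of the PRIMARY KEY, which implies NOT NULL → not nullable.
- notes: CHECK does not forbid NULL (a CHECK constraint passes when its expression is NULL) → nullable.
- specialty: UNIQUE does not imply NOT NULL → nullable.
- dob: no NOT NULL constraint applies → nullable.
- room: CHECK does not forbid NULL (a CHECK constraint passes when its expression is NULL) → nullable.
- severity: no NOT NULL constraint applies → nullable.
- duration: CHECK does not forbid NULL (a CHECK constraint passes when its expression is NULL) → nullable.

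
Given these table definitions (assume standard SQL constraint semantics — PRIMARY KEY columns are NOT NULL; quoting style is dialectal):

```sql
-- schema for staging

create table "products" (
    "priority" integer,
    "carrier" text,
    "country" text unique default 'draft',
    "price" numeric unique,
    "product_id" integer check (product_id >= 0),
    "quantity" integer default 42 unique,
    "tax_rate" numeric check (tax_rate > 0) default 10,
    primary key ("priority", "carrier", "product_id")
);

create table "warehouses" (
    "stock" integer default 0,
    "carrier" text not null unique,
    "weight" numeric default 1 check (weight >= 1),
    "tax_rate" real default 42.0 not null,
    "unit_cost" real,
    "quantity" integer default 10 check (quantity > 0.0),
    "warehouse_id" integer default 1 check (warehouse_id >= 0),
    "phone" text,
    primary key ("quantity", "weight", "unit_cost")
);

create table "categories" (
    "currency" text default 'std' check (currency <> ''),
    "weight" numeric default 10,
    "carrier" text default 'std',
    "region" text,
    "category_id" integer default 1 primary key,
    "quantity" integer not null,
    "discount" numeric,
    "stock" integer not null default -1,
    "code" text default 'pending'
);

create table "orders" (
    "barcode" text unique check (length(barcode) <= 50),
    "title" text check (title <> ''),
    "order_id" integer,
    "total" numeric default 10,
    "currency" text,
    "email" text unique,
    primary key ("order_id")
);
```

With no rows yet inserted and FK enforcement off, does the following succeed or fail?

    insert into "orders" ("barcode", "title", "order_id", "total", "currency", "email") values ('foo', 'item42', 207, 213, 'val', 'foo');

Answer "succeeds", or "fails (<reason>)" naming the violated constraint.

succeeds

NOT NULL columns: order_id is supplied.
CHECK constraints: 'foo' satisfies (length(barcode) <= 50); 'item42' satisfies (title <> '').
No constraint is violated.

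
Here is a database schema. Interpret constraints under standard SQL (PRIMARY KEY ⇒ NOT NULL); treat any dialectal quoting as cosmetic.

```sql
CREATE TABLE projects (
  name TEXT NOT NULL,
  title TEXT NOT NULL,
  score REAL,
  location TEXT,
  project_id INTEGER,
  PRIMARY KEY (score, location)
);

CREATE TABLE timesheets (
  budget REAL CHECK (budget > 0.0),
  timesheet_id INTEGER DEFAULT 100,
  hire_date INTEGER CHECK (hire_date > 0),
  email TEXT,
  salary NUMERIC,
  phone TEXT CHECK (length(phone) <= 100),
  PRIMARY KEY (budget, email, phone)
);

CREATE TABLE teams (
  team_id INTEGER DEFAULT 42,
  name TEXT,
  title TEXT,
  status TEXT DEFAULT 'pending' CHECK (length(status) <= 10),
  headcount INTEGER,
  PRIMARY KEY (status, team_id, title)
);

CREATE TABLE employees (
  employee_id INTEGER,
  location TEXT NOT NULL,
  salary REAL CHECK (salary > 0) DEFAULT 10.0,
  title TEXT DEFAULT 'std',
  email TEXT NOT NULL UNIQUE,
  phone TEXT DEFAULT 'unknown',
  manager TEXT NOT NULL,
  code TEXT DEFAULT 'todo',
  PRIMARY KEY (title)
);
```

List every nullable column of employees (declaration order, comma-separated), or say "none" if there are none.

- employee_id: no NOT NULL constraint applies → nullable.
- location: declared NOT NULL → not nullable.
- salary: CHECK does not forbid NULL (a CHECK constraint passes when its expression is NULL) → nullable.
- title: part of the PRIMARY KEY, which implies NOT NULL → not nullable.
- email: declared NOT NULL → not nullable.
- phone: DEFAULT only fills an omitted column; an explicit NULL is still allowed → nullable.
- manager: declared NOT NULL → not nullable.
- code: DEFAULT only fills an omitted column; an explicit NULL is still allowed → nullable.

employee_id, salary, phone, code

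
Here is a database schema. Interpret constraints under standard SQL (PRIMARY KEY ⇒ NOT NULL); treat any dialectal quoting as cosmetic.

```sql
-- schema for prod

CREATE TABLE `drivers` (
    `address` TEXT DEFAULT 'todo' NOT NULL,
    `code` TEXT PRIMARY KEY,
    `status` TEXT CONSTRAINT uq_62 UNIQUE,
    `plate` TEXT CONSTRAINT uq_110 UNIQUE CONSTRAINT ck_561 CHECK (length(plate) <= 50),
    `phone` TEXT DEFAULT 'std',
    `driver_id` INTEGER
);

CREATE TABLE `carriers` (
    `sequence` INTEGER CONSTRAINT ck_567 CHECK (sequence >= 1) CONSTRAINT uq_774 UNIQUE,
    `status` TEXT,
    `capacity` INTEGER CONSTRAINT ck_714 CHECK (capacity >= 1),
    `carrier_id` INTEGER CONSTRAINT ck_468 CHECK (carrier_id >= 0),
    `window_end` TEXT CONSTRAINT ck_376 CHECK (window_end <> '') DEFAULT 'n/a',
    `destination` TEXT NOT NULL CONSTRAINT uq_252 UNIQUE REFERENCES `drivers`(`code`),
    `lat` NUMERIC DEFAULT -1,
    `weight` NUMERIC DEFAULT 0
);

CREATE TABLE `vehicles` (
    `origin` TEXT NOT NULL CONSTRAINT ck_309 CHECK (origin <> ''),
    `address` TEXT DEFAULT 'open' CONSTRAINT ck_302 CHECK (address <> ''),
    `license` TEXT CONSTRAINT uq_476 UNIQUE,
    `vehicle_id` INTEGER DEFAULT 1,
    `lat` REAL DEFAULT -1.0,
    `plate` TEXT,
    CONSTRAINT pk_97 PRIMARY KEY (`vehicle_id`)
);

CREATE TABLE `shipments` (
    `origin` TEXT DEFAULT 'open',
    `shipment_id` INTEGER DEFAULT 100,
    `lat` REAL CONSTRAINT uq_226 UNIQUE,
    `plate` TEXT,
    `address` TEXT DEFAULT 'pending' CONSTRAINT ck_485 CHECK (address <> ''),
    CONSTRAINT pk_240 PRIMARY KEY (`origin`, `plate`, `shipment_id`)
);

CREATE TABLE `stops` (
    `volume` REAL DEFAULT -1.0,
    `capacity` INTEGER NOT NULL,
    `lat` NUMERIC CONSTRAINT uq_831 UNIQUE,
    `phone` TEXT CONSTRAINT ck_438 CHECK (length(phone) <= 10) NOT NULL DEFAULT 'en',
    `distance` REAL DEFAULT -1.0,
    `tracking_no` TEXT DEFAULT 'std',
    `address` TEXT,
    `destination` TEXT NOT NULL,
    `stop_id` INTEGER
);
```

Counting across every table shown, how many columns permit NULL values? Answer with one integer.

drivers: 4 nullable (status, plate, phone, driver_id — PK (code) and explicit NOT NULL columns excluded).
carriers: 7 nullable (sequence, status, capacity, carrier_id, window_end, lat, weight — PK none and explicit NOT NULL columns excluded).
vehicles: 4 nullable (address, license, lat, plate — PK (vehicle_id) and explicit NOT NULL columns excluded).
shipments: 2 nullable (lat, address — PK (origin, plate, shipment_id) and explicit NOT NULL columns excluded).
stops: 6 nullable (volume, lat, distance, tracking_no, address, stop_id — PK none and explicit NOT NULL columns excluded).
Total: 4 + 7 + 4 + 2 + 6 = 23.

23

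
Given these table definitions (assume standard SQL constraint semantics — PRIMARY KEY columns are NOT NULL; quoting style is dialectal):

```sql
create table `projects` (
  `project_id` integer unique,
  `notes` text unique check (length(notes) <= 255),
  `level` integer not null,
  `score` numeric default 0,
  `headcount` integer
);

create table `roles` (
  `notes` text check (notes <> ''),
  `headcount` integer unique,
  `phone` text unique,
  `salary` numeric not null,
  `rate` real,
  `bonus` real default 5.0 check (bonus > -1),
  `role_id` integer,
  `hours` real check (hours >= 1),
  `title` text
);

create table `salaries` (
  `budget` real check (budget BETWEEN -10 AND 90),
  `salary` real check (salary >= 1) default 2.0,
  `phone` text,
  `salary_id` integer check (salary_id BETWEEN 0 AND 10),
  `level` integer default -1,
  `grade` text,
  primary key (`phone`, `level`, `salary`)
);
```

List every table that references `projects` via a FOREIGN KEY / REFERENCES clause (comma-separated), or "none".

No REFERENCES clause anywhere in the schema names projects.

none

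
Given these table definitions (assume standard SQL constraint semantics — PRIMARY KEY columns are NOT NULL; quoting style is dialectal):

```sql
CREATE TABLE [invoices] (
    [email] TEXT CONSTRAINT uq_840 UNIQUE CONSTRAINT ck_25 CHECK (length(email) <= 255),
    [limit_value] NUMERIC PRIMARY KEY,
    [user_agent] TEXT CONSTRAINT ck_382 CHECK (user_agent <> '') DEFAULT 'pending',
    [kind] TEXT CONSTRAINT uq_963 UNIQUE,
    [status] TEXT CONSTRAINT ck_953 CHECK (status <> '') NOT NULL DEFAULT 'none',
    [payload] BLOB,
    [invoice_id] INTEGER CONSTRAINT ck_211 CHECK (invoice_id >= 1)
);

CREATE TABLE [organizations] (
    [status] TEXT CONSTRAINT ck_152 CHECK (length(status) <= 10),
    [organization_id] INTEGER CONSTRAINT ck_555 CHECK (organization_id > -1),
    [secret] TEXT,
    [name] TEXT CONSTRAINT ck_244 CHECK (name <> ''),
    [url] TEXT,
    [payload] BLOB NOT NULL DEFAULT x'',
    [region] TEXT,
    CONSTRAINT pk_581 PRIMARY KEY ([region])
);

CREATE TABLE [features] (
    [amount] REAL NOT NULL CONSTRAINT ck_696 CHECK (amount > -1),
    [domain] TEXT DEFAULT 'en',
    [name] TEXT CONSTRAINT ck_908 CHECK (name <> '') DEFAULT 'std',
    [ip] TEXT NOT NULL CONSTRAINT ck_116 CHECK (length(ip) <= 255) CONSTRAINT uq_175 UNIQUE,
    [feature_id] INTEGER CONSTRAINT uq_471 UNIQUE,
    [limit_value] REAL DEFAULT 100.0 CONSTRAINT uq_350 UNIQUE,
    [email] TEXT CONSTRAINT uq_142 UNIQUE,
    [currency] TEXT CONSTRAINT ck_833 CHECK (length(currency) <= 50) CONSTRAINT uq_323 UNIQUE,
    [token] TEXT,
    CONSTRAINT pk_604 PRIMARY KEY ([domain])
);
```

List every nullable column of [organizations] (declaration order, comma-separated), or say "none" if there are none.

status, organization_id, secret, name, url

- status: CHECK does not forbid NULL (a CHECK constraint passes when its expression is NULL) → nullable.
- organization_id: CHECK does not forbid NULL (a CHECK constraint passes when its expression is NULL) → nullable.
- secret: no NOT NULL constraint applies → nullable.
- name: CHECK does not forbid NULL (a CHECK constraint passes when its expression is NULL) → nullable.
- url: no NOT NULL constraint applies → nullable.
- payload: declared NOT NULL → not nullable.
- region: part of the PRIMARY KEY, which implies NOT NULL → not nullable.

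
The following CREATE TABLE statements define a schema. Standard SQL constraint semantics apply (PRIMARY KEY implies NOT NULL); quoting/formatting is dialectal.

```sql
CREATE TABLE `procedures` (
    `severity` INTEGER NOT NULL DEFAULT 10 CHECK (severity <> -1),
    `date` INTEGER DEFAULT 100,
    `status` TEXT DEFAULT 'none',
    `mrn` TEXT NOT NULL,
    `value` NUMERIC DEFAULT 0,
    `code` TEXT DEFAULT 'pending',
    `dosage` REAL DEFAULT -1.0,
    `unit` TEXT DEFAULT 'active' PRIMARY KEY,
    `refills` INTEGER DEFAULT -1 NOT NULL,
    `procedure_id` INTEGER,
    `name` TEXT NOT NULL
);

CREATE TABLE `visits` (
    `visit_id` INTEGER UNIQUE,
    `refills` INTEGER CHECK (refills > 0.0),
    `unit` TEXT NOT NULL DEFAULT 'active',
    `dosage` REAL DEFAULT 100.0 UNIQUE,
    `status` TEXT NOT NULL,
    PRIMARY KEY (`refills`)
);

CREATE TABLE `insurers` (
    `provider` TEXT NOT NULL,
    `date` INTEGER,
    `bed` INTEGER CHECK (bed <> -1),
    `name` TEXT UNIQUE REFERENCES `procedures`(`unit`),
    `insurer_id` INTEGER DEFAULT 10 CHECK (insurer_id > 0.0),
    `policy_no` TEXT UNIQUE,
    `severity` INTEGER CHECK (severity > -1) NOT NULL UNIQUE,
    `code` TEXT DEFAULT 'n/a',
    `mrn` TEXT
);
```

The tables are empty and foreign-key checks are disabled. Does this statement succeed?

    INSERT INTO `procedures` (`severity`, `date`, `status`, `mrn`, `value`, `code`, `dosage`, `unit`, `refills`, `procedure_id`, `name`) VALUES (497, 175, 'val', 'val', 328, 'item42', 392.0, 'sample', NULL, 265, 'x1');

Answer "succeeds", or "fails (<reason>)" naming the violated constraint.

refills is explicitly set to NULL, but refills is declared NOT NULL.

fails (NOT NULL on refills)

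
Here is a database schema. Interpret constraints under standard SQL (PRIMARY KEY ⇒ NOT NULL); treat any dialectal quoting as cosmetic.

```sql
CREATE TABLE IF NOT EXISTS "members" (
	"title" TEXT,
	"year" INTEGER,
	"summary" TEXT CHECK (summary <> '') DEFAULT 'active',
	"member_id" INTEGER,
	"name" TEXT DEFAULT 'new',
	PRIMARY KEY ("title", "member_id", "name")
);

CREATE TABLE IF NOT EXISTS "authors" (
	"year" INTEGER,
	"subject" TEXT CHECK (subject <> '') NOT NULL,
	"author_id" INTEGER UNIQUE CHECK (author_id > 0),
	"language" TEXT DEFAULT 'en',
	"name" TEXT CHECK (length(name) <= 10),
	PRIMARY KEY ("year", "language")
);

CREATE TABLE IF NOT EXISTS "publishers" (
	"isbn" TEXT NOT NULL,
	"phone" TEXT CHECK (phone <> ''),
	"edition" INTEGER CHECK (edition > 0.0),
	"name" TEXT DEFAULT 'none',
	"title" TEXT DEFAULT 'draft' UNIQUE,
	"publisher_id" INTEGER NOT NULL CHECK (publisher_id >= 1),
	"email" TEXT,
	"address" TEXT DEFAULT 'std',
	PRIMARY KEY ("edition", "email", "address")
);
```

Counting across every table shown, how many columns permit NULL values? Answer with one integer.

7

members: 2 nullable (year, summary — PK (title, member_id, name) and explicit NOT NULL columns excluded).
authors: 2 nullable (author_id, name — PK (year, language) and explicit NOT NULL columns excluded).
publishers: 3 nullable (phone, name, title — PK (edition, email, address) and explicit NOT NULL columns excluded).
Total: 2 + 2 + 3 = 7.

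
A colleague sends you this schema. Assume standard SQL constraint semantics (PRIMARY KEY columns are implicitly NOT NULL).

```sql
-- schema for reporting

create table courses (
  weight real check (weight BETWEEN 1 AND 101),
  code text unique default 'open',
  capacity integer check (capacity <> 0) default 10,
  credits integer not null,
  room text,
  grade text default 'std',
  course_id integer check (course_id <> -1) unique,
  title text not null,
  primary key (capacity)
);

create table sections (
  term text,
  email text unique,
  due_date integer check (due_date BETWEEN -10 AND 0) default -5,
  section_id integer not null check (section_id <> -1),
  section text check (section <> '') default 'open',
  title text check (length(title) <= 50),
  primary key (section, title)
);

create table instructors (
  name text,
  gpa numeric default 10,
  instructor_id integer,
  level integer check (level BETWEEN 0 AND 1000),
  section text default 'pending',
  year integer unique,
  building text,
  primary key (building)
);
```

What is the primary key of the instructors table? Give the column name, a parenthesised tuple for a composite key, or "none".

building is declared PRIMARY KEY as a table-level PRIMARY KEY clause.

building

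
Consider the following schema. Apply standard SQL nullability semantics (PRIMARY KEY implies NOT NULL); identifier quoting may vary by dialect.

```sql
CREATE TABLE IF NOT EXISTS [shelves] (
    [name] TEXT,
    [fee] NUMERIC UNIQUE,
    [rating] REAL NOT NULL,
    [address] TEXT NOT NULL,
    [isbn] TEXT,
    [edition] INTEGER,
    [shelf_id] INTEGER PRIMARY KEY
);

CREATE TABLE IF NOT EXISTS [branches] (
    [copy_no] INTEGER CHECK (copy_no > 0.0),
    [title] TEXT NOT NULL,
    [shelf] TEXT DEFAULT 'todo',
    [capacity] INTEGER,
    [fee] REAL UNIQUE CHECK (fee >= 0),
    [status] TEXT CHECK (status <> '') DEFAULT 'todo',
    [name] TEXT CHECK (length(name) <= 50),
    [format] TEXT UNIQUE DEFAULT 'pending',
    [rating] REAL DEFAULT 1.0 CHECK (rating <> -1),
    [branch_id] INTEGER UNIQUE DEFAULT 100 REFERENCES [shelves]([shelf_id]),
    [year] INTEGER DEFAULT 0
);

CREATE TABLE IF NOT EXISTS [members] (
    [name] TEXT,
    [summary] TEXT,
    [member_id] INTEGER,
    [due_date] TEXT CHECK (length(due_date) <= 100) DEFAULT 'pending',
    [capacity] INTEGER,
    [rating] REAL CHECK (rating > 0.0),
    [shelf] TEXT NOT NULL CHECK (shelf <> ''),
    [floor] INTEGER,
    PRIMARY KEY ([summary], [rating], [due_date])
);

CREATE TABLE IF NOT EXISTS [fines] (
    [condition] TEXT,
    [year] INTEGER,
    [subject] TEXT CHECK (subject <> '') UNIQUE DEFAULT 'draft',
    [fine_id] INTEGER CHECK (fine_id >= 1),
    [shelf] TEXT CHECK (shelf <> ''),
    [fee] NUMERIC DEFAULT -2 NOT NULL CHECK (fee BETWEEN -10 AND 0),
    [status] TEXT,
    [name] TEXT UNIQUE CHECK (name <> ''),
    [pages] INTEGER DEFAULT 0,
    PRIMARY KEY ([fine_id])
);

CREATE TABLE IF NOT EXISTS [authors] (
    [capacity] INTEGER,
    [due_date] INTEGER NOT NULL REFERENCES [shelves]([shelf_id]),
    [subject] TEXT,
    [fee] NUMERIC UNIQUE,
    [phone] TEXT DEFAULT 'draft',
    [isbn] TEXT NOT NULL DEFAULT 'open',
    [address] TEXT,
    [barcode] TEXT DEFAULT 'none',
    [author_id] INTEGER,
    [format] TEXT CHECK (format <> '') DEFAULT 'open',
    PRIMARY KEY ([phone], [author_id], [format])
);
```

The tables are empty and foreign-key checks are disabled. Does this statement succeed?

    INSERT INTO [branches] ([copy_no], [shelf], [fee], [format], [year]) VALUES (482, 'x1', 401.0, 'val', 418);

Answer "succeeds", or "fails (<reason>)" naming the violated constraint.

title is omitted from the column list and has no DEFAULT, so it would receive NULL.
But title is declared NOT NULL.

fails (NOT NULL on title)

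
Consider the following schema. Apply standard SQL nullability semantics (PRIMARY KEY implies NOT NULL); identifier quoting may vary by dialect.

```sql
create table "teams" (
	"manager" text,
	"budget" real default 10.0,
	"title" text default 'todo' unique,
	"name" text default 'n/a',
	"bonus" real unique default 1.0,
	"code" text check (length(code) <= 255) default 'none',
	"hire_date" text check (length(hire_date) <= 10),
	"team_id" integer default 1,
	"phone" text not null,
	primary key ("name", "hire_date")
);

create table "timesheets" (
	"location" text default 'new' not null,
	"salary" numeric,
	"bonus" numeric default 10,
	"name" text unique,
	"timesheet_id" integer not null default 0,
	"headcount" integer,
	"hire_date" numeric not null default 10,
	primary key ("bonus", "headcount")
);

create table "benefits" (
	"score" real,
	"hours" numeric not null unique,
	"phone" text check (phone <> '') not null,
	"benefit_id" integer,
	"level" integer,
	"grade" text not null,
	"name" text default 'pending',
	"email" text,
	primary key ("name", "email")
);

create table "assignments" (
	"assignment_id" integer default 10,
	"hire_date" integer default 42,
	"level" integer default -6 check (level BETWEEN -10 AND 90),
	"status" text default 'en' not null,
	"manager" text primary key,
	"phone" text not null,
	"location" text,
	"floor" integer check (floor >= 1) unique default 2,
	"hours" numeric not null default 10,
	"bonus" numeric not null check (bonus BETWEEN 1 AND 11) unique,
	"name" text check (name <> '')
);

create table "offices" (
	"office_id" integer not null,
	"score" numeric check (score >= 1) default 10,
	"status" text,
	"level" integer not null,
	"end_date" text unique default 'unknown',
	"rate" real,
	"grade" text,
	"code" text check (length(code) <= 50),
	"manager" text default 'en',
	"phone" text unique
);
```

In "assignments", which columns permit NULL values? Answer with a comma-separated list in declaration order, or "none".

- assignment_id: DEFAULT only fills an omitted column; an explicit NULL is still allowed → nullable.
- hire_date: DEFAULT only fills an omitted column; an explicit NULL is still allowed → nullable.
- level: CHECK does not forbid NULL (a CHECK constraint passes when its expression is NULL) → nullable.
- status: declared NOT NULL → not nullable.
- manager: part of the PRIMARY KEY, which implies NOT NULL → not nullable.
- phone: declared NOT NULL → not nullable.
- location: no NOT NULL constraint applies → nullable.
- floor: CHECK does not forbid NULL (a CHECK constraint passes when its expression is NULL) → nullable.
- hours: declared NOT NULL → not nullable.
- bonus: declared NOT NULL → not nullable.
- name: CHECK does not forbid NULL (a CHECK constraint passes when its expression is NULL) → nullable.

assignment_id, hire_date, level, location, floor, name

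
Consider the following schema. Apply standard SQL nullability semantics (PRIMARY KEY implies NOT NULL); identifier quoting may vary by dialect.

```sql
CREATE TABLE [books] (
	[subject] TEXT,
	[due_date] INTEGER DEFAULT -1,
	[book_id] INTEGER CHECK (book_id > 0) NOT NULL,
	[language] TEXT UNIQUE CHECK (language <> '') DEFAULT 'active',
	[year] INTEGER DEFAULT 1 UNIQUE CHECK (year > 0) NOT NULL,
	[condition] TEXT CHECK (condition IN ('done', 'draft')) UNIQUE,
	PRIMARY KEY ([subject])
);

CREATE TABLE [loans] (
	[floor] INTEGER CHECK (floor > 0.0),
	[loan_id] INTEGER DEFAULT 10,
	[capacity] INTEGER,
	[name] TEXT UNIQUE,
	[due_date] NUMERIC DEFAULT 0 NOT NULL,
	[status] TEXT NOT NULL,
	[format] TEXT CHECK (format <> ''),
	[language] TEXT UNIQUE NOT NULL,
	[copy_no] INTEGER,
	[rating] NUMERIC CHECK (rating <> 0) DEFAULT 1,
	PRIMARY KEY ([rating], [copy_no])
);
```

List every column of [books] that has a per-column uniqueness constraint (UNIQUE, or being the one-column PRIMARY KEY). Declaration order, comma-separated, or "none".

- subject: single-column PRIMARY KEY → unique.
- due_date: no UNIQUE or single-column PK constraint.
- book_id: no UNIQUE or single-column PK constraint.
- language: declared UNIQUE → unique.
- year: declared UNIQUE → unique.
- condition: declared UNIQUE → unique.

subject, language, year, condition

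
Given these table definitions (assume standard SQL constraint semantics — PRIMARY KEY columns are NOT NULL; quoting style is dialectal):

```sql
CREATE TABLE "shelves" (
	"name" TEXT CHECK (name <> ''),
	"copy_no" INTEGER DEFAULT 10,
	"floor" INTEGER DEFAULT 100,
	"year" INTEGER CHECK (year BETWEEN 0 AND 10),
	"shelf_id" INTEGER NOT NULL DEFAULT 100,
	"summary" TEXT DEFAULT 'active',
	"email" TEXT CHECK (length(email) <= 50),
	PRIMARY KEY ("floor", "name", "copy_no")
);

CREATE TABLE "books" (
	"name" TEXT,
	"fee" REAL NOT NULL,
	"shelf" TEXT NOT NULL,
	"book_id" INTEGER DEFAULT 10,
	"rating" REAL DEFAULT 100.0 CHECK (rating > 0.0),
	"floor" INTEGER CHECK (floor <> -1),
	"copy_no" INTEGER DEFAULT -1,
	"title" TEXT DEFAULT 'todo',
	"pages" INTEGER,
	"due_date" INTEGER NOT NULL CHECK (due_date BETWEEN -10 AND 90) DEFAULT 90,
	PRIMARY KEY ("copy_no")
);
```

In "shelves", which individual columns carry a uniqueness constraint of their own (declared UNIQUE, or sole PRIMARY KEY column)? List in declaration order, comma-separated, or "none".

- name: part of a composite PRIMARY KEY — only the tuple is unique, not this column on its own.
- copy_no: part of a composite PRIMARY KEY — only the tuple is unique, not this column on its own.
- floor: part of a composite PRIMARY KEY — only the tuple is unique, not this column on its own.
- year: no UNIQUE or single-column PK constraint.
- shelf_id: no UNIQUE or single-column PK constraint.
- summary: no UNIQUE or single-column PK constraint.
- email: no UNIQUE or single-column PK constraint.

none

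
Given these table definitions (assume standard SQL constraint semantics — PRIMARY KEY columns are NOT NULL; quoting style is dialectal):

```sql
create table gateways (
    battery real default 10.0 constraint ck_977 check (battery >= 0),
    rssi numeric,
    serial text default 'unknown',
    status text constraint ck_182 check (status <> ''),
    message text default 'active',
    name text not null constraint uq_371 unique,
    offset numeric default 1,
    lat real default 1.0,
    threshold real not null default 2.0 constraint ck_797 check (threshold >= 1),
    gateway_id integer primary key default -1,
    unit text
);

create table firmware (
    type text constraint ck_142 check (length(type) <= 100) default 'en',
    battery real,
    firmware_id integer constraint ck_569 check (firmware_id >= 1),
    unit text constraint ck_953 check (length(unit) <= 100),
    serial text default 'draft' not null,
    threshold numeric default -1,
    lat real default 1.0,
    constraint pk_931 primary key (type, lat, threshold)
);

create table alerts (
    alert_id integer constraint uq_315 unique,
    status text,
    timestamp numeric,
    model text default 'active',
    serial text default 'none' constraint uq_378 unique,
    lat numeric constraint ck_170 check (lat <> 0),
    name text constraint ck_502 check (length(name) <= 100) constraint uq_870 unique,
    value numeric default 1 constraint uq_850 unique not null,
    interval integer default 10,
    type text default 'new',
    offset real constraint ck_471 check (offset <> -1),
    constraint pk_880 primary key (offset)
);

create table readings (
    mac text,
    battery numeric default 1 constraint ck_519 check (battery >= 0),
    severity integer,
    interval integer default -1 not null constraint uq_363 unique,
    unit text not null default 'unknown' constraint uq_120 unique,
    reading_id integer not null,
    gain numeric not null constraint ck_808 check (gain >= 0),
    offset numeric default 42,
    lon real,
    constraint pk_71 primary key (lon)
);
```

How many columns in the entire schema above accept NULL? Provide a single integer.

24

gateways: 8 nullable (battery, rssi, serial, status, message, offset, lat, unit — PK (gateway_id) and explicit NOT NULL columns excluded).
firmware: 3 nullable (battery, firmware_id, unit — PK (type, lat, threshold) and explicit NOT NULL columns excluded).
alerts: 9 nullable (alert_id, status, timestamp, model, serial, lat, name, interval, type — PK (offset) and explicit NOT NULL columns excluded).
readings: 4 nullable (mac, battery, severity, offset — PK (lon) and explicit NOT NULL columns excluded).
Total: 8 + 3 + 9 + 4 = 24.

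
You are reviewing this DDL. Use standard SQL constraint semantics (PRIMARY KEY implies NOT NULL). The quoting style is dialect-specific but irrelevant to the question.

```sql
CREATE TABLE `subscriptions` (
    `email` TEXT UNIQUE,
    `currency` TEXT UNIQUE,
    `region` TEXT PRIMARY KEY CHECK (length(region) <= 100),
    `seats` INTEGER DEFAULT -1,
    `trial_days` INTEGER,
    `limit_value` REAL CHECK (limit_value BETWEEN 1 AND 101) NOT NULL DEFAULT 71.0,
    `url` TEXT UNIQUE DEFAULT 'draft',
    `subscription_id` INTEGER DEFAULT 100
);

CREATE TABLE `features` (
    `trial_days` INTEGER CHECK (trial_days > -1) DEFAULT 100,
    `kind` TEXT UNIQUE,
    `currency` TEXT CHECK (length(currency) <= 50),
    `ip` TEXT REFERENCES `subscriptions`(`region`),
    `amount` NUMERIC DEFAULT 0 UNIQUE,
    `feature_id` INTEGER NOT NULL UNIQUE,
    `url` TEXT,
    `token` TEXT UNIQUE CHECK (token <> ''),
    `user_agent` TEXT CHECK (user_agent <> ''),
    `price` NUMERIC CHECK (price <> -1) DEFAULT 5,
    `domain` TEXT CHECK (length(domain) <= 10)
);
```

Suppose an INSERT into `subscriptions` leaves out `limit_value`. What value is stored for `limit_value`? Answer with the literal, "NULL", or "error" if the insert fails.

limit_value has an explicit DEFAULT 71.0.
When the column is omitted from an INSERT, that default is used.

71.0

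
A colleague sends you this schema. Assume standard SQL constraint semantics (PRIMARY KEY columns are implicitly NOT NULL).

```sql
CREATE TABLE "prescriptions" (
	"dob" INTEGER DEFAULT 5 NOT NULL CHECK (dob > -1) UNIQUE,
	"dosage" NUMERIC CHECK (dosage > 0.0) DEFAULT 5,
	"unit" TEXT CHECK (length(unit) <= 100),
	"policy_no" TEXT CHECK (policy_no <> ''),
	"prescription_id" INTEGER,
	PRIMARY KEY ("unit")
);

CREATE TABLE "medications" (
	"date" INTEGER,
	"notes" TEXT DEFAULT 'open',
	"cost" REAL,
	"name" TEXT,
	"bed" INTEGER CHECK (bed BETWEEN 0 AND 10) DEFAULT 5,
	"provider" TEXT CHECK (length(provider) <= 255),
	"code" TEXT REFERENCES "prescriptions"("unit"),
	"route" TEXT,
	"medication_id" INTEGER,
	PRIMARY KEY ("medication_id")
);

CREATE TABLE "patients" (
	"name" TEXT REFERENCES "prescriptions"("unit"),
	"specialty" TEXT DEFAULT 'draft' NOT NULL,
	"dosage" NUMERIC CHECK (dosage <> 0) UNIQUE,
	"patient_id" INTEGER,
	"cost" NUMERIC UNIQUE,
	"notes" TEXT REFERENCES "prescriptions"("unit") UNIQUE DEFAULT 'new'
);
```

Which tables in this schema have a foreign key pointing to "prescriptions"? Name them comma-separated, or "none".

- medications.code references prescriptions(unit).
- patients.name references prescriptions(unit).
- patients.notes references prescriptions(unit).

medications, patients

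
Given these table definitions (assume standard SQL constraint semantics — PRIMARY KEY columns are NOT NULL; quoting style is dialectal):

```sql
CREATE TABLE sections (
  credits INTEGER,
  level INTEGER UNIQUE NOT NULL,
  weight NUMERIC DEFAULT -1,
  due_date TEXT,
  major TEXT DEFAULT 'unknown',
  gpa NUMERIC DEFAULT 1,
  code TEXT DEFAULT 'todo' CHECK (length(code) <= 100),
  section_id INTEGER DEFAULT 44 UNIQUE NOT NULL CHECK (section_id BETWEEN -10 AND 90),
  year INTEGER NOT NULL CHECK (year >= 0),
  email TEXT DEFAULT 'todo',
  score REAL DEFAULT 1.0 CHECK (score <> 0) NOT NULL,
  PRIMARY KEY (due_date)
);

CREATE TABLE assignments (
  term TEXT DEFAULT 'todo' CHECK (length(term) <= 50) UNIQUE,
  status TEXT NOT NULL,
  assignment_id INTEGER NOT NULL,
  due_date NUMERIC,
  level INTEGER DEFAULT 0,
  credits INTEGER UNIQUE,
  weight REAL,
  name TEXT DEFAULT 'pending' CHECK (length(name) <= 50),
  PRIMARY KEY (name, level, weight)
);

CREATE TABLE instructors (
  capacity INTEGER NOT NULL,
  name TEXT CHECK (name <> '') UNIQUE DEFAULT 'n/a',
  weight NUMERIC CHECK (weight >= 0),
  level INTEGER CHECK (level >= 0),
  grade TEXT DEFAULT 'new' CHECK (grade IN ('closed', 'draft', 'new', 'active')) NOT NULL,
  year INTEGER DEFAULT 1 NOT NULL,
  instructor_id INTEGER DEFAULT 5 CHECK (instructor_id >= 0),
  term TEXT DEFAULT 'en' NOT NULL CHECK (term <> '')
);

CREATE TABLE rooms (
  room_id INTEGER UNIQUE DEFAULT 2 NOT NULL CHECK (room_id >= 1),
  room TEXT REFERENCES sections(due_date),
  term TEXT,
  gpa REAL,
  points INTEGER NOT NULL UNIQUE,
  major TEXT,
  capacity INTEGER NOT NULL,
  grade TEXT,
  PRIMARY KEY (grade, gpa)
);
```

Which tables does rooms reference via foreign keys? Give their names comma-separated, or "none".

- room REFERENCES sections(due_date).

sections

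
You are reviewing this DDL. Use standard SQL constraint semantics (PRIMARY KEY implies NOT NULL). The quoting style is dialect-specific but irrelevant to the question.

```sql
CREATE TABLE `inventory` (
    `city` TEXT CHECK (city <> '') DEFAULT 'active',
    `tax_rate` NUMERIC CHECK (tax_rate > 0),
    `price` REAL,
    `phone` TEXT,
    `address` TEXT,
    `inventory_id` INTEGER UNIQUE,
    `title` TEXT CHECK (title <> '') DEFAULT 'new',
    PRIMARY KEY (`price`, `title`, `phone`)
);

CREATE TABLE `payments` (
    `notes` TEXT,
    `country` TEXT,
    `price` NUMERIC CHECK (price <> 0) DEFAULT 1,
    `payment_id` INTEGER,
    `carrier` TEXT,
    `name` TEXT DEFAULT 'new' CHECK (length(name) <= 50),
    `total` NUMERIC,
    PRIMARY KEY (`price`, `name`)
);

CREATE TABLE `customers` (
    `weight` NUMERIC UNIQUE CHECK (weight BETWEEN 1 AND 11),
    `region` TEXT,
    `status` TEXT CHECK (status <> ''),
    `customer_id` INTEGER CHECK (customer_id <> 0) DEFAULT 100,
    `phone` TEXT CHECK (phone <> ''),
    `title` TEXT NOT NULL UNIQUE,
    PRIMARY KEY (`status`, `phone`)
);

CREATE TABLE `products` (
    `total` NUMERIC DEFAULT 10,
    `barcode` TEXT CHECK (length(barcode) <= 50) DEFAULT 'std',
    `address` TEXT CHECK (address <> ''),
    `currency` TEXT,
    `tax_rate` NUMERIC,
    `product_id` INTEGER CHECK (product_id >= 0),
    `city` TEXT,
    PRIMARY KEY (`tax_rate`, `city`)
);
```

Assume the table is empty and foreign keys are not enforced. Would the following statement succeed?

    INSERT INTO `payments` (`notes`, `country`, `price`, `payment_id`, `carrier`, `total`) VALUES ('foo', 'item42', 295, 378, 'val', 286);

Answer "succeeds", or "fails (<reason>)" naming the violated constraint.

NOT NULL columns: name defaults to 'new'; price is supplied.
CHECK constraints: 295 satisfies (price <> 0).
No constraint is violated.

succeeds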